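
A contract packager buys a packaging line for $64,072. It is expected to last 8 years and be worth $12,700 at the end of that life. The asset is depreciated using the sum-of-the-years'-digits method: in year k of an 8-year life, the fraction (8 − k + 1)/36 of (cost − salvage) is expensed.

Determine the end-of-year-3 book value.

Depreciable base = $64,072 − $12,700 = $51,372.
Sum of the years' digits = 8+7+6+5+4+3+2+1 = 36.
Year 1: $51,372 × 8/36 = $11,416. Book value $52,656.
Year 2: $51,372 × 7/36 = $9,989. Book value $42,667.
Year 3: $51,372 × 6/36 = $8,562. Book value $34,105.

$34,105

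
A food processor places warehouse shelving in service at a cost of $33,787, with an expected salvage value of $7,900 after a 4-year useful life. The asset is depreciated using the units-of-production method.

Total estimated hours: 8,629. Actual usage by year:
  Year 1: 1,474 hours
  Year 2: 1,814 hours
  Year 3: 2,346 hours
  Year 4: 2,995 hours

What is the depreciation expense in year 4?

Depreciable base = $33,787 − $7,900 = $25,887.
Rate = $25,887 / 8,629 hours = $3 per hour.
Year 1: 1,474 × $3 = $4,422. Book value $29,365.
Year 2: 1,814 × $3 = $5,442. Book value $23,923.
Year 3: 2,346 × $3 = $7,038. Book value $16,885.
Year 4: 2,995 × $3 = $8,985. Book value $7,900.

$8,985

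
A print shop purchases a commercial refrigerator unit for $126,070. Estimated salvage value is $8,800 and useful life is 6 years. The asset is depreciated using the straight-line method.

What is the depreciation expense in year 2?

$19,545

Depreciable base = $126,070 − $8,800 = $117,270.
Annual expense = $117,270 / 6 = $19,545.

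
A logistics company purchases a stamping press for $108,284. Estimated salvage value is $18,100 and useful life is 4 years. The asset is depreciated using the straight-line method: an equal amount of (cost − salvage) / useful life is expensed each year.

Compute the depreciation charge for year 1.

Depreciable base = $108,284 − $18,100 = $90,184.
Annual expense = $90,184 / 4 = $22,546.

$22,546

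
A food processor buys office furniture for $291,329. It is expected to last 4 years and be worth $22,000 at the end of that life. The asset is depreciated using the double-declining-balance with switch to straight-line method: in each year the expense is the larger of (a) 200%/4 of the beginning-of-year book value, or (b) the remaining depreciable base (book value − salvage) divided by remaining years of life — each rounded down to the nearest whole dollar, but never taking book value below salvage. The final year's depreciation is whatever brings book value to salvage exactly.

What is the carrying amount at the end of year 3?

$36,417

Depreciable base = $291,329 − $22,000 = $269,329.
Year 1: DB = ⌊$291,329 × 200%/4⌋ = $145,664; SL = ⌊$269,329/4⌋ = $67,332 → take DB $145,664. Book value $145,665.
Year 2: DB = ⌊$145,665 × 200%/4⌋ = $72,832; SL = ⌊$123,665/3⌋ = $41,221 → take DB $72,832. Book value $72,833.
Year 3: DB = ⌊$72,833 × 200%/4⌋ = $36,416; SL = ⌊$50,833/2⌋ = $25,416 → take DB $36,416. Book value $36,417.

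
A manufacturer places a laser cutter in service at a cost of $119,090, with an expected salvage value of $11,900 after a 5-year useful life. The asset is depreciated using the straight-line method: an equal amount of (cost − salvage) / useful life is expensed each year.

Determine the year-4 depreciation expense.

$21,438

Depreciable base = $119,090 − $11,900 = $107,190.
Annual expense = $107,190 / 5 = $21,438.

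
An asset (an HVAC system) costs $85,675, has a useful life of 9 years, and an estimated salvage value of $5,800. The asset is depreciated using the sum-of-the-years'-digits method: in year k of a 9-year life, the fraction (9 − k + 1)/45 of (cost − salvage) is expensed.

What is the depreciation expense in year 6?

Depreciable base = $85,675 − $5,800 = $79,875.
Sum of the years' digits = 9+8+7+6+5+4+3+2+1 = 45.
Year 1: $79,875 × 9/45 = $15,975. Book value $69,700.
Year 2: $79,875 × 8/45 = $14,200. Book value $55,500.
Year 3: $79,875 × 7/45 = $12,425. Book value $43,075.
Year 4: $79,875 × 6/45 = $10,650. Book value $32,425.
Year 5: $79,875 × 5/45 = $8,875. Book value $23,550.
Year 6: $79,875 × 4/45 = $7,100. Book value $16,450.

$7,100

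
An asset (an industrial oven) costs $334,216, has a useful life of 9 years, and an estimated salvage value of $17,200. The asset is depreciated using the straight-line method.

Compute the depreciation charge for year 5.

$35,224

Depreciable base = $334,216 − $17,200 = $317,016.
Annual expense = $317,016 / 9 = $35,224.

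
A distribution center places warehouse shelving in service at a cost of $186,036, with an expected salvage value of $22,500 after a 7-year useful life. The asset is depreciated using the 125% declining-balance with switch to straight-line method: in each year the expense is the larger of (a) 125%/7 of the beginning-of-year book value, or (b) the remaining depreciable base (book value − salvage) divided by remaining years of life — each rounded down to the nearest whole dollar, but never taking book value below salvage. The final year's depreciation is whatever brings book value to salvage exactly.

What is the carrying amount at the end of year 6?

Depreciable base = $186,036 − $22,500 = $163,536.
Year 1: DB = ⌊$186,036 × 125%/7⌋ = $33,220; SL = ⌊$163,536/7⌋ = $23,362 → take DB $33,220. Book value $152,816.
Year 2: DB = ⌊$152,816 × 125%/7⌋ = $27,288; SL = ⌊$130,316/6⌋ = $21,719 → take DB $27,288. Book value $125,528.
Year 3: DB = ⌊$125,528 × 125%/7⌋ = $22,415; SL = ⌊$103,028/5⌋ = $20,605 → take DB $22,415. Book value $103,113.
Year 4: DB = ⌊$103,113 × 125%/7⌋ = $18,413; SL = ⌊$80,613/4⌋ = $20,153 → take SL $20,153. Book value $82,960.
Year 5: DB = ⌊$82,960 × 125%/7⌋ = $14,814; SL = ⌊$60,460/3⌋ = $20,153 → take SL $20,153. Book value $62,807.
Year 6: DB = ⌊$62,807 × 125%/7⌋ = $11,215; SL = ⌊$40,307/2⌋ = $20,153 → take SL $20,153. Book value $42,654.

$42,654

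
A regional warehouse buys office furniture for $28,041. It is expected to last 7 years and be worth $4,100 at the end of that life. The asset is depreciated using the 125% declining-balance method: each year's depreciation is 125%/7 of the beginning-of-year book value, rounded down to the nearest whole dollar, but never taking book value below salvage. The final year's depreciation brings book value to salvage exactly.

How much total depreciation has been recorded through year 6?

Depreciable base = $28,041 − $4,100 = $23,941.
Year 1: ⌊$28,041 × 125%/7⌋ = $5,007. Book value $23,034.
Year 2: ⌊$23,034 × 125%/7⌋ = $4,113. Book value $18,921.
Year 3: ⌊$18,921 × 125%/7⌋ = $3,378. Book value $15,543.
Year 4: ⌊$15,543 × 125%/7⌋ = $2,775. Book value $12,768.
Year 5: ⌊$12,768 × 125%/7⌋ = $2,280. Book value $10,488.
Year 6: ⌊$10,488 × 125%/7⌋ = $1,872. Book value $8,616.
Accumulated through year 6 = $28,041 − $8,616 = $19,425.

$19,425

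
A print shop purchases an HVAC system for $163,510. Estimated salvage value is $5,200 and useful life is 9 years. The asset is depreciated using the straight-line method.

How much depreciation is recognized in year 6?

Depreciable base = $163,510 − $5,200 = $158,310.
Annual expense = $158,310 / 9 = $17,590.

$17,590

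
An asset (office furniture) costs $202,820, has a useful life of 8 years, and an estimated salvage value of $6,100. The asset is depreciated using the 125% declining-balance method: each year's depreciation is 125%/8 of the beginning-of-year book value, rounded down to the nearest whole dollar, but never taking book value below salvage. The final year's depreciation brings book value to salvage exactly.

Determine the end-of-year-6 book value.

$73,182

Depreciable base = $202,820 − $6,100 = $196,720.
Year 1: ⌊$202,820 × 125%/8⌋ = $31,690. Book value $171,130.
Year 2: ⌊$171,130 × 125%/8⌋ = $26,739. Book value $144,391.
Year 3: ⌊$144,391 × 125%/8⌋ = $22,561. Book value $121,830.
Year 4: ⌊$121,830 × 125%/8⌋ = $19,035. Book value $102,795.
Year 5: ⌊$102,795 × 125%/8⌋ = $16,061. Book value $86,734.
Year 6: ⌊$86,734 × 125%/8⌋ = $13,552. Book value $73,182.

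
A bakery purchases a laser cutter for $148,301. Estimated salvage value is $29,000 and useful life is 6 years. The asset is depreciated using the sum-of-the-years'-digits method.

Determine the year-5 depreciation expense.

Depreciable base = $148,301 − $29,000 = $119,301.
Sum of the years' digits = 6+5+4+3+2+1 = 21.
Year 1: $119,301 × 6/21 = $34,086. Book value $114,215.
Year 2: $119,301 × 5/21 = $28,405. Book value $85,810.
Year 3: $119,301 × 4/21 = $22,724. Book value $63,086.
Year 4: $119,301 × 3/21 = $17,043. Book value $46,043.
Year 5: $119,301 × 2/21 = $11,362. Book value $34,681.

$11,362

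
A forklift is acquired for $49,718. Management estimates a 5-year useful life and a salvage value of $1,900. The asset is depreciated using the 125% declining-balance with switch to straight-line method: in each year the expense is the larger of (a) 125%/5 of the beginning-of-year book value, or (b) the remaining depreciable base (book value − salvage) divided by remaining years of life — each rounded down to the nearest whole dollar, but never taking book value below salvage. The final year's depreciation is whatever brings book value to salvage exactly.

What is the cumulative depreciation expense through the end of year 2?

$21,751

Depreciable base = $49,718 − $1,900 = $47,818.
Year 1: DB = ⌊$49,718 × 125%/5⌋ = $12,429; SL = ⌊$47,818/5⌋ = $9,563 → take DB $12,429. Book value $37,289.
Year 2: DB = ⌊$37,289 × 125%/5⌋ = $9,322; SL = ⌊$35,389/4⌋ = $8,847 → take DB $9,322. Book value $27,967.
Accumulated through year 2 = $49,718 − $27,967 = $21,751.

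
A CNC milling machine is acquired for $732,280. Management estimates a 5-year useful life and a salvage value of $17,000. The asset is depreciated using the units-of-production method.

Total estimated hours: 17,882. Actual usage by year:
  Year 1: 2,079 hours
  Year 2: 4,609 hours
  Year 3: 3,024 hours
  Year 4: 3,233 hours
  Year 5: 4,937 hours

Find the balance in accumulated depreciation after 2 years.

Depreciable base = $732,280 − $17,000 = $715,280.
Rate = $715,280 / 17,882 hours = $40 per hour.
Year 1: 2,079 × $40 = $83,160. Book value $649,120.
Year 2: 4,609 × $40 = $184,360. Book value $464,760.
Accumulated through year 2 = $732,280 − $464,760 = $267,520.

$267,520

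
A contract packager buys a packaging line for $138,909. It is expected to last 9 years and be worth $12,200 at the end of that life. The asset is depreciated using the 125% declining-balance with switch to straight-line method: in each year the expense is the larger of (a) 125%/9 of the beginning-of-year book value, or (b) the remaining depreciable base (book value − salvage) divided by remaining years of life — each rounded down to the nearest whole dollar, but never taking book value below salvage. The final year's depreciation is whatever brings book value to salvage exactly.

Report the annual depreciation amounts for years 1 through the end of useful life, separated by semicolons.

Depreciable base = $138,909 − $12,200 = $126,709.
Year 1: DB = ⌊$138,909 × 125%/9⌋ = $19,292; SL = ⌊$126,709/9⌋ = $14,078 → take DB $19,292. Book value $119,617.
Year 2: DB = ⌊$119,617 × 125%/9⌋ = $16,613; SL = ⌊$107,417/8⌋ = $13,427 → take DB $16,613. Book value $103,004.
Year 3: DB = ⌊$103,004 × 125%/9⌋ = $14,306; SL = ⌊$90,804/7⌋ = $12,972 → take DB $14,306. Book value $88,698.
Year 4: DB = ⌊$88,698 × 125%/9⌋ = $12,319; SL = ⌊$76,498/6⌋ = $12,749 → take SL $12,749. Book value $75,949.
Year 5: DB = ⌊$75,949 × 125%/9⌋ = $10,548; SL = ⌊$63,749/5⌋ = $12,749 → take SL $12,749. Book value $63,200.
Year 6: DB = ⌊$63,200 × 125%/9⌋ = $8,777; SL = ⌊$51,000/4⌋ = $12,750 → take SL $12,750. Book value $50,450.
Year 7: DB = ⌊$50,450 × 125%/9⌋ = $7,006; SL = ⌊$38,250/3⌋ = $12,750 → take SL $12,750. Book value $37,700.
Year 8: DB = ⌊$37,700 × 125%/9⌋ = $5,236; SL = ⌊$25,500/2⌋ = $12,750 → take SL $12,750. Book value $24,950.
Year 9 (final): $24,950 − $12,200 = $12,750. Book value $12,200.

$19,292; $16,613; $14,306; $12,749; $12,749; $12,750; $12,750; $12,750; $12,750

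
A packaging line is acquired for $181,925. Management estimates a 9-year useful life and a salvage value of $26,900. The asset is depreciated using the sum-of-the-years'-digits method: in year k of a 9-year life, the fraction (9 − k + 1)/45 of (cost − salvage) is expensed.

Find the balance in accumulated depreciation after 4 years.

Depreciable base = $181,925 − $26,900 = $155,025.
Sum of the years' digits = 9+8+7+6+5+4+3+2+1 = 45.
Year 1: $155,025 × 9/45 = $31,005. Book value $150,920.
Year 2: $155,025 × 8/45 = $27,560. Book value $123,360.
Year 3: $155,025 × 7/45 = $24,115. Book value $99,245.
Year 4: $155,025 × 6/45 = $20,670. Book value $78,575.
Accumulated through year 4 = $181,925 − $78,575 = $103,350.

$103,350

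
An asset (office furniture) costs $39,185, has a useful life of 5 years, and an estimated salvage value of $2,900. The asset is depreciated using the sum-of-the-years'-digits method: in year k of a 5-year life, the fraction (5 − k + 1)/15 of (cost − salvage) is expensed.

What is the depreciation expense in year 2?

$9,676

Depreciable base = $39,185 − $2,900 = $36,285.
Sum of the years' digits = 5+4+3+2+1 = 15.
Year 1: $36,285 × 5/15 = $12,095. Book value $27,090.
Year 2: $36,285 × 4/15 = $9,676. Book value $17,414.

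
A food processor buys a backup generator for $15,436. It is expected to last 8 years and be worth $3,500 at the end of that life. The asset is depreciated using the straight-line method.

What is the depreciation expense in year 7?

$1,492

Depreciable base = $15,436 − $3,500 = $11,936.
Annual expense = $11,936 / 8 = $1,492.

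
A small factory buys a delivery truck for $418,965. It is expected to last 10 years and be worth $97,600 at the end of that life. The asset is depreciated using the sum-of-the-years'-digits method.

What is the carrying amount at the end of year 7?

Depreciable base = $418,965 − $97,600 = $321,365.
Sum of the years' digits = 10+9+8+7+6+5+4+3+2+1 = 55.
Year 1: $321,365 × 10/55 = $58,430. Book value $360,535.
Year 2: $321,365 × 9/55 = $52,587. Book value $307,948.
Year 3: $321,365 × 8/55 = $46,744. Book value $261,204.
Year 4: $321,365 × 7/55 = $40,901. Book value $220,303.
Year 5: $321,365 × 6/55 = $35,058. Book value $185,245.
Year 6: $321,365 × 5/55 = $29,215. Book value $156,030.
Year 7: $321,365 × 4/55 = $23,372. Book value $132,658.

$132,658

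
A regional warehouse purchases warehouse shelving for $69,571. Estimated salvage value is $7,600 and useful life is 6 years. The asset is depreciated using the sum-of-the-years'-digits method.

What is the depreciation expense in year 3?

Depreciable base = $69,571 − $7,600 = $61,971.
Sum of the years' digits = 6+5+4+3+2+1 = 21.
Year 1: $61,971 × 6/21 = $17,706. Book value $51,865.
Year 2: $61,971 × 5/21 = $14,755. Book value $37,110.
Year 3: $61,971 × 4/21 = $11,804. Book value $25,306.

$11,804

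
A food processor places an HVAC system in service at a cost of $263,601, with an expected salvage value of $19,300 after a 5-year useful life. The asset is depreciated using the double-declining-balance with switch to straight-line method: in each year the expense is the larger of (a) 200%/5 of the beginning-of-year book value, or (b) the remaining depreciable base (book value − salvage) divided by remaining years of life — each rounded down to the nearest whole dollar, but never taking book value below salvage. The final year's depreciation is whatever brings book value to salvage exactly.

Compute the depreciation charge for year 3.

Depreciable base = $263,601 − $19,300 = $244,301.
Year 1: DB = ⌊$263,601 × 200%/5⌋ = $105,440; SL = ⌊$244,301/5⌋ = $48,860 → take DB $105,440. Book value $158,161.
Year 2: DB = ⌊$158,161 × 200%/5⌋ = $63,264; SL = ⌊$138,861/4⌋ = $34,715 → take DB $63,264. Book value $94,897.
Year 3: DB = ⌊$94,897 × 200%/5⌋ = $37,958; SL = ⌊$75,597/3⌋ = $25,199 → take DB $37,958. Book value $56,939.

$37,958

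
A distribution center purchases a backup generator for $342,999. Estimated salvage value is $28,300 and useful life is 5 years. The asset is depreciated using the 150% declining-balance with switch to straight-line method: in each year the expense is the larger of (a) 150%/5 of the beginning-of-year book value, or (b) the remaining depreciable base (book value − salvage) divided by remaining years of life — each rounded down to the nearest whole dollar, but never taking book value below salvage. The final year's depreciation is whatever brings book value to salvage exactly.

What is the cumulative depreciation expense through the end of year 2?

$174,929

Depreciable base = $342,999 − $28,300 = $314,699.
Year 1: DB = ⌊$342,999 × 150%/5⌋ = $102,899; SL = ⌊$314,699/5⌋ = $62,939 → take DB $102,899. Book value $240,100.
Year 2: DB = ⌊$240,100 × 150%/5⌋ = $72,030; SL = ⌊$211,800/4⌋ = $52,950 → take DB $72,030. Book value $168,070.
Accumulated through year 2 = $342,999 − $168,070 = $174,929.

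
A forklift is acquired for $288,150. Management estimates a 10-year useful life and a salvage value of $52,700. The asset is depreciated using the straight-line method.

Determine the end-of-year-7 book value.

$123,335

Depreciable base = $288,150 − $52,700 = $235,450.
Annual expense = $235,450 / 10 = $23,545.
End of year 1: book value $264,605.
End of year 2: book value $241,060.
End of year 3: book value $217,515.
End of year 4: book value $193,970.
End of year 5: book value $170,425.
End of year 6: book value $146,880.
End of year 7: book value $123,335.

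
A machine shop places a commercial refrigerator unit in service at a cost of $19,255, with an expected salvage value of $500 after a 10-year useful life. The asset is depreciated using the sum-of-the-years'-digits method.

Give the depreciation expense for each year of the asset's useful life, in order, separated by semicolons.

$3,410; $3,069; $2,728; $2,387; $2,046; $1,705; $1,364; $1,023; $682; $341

Depreciable base = $19,255 − $500 = $18,755.
Sum of the years' digits = 10+9+8+7+6+5+4+3+2+1 = 55.
Year 1: $18,755 × 10/55 = $3,410. Book value $15,845.
Year 2: $18,755 × 9/55 = $3,069. Book value $12,776.
Year 3: $18,755 × 8/55 = $2,728. Book value $10,048.
Year 4: $18,755 × 7/55 = $2,387. Book value $7,661.
Year 5: $18,755 × 6/55 = $2,046. Book value $5,615.
Year 6: $18,755 × 5/55 = $1,705. Book value $3,910.
Year 7: $18,755 × 4/55 = $1,364. Book value $2,546.
Year 8: $18,755 × 3/55 = $1,023. Book value $1,523.
Year 9: $18,755 × 2/55 = $682. Book value $841.
Year 10: $18,755 × 1/55 = $341. Book value $500.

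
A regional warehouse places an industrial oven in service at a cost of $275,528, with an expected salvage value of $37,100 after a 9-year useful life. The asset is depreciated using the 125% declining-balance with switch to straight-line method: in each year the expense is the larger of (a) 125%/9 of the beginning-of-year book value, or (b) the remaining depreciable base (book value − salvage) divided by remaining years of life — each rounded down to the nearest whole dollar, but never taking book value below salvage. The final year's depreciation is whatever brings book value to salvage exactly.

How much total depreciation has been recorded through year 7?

$192,668

Depreciable base = $275,528 − $37,100 = $238,428.
Year 1: DB = ⌊$275,528 × 125%/9⌋ = $38,267; SL = ⌊$238,428/9⌋ = $26,492 → take DB $38,267. Book value $237,261.
Year 2: DB = ⌊$237,261 × 125%/9⌋ = $32,952; SL = ⌊$200,161/8⌋ = $25,020 → take DB $32,952. Book value $204,309.
Year 3: DB = ⌊$204,309 × 125%/9⌋ = $28,376; SL = ⌊$167,209/7⌋ = $23,887 → take DB $28,376. Book value $175,933.
Year 4: DB = ⌊$175,933 × 125%/9⌋ = $24,435; SL = ⌊$138,833/6⌋ = $23,138 → take DB $24,435. Book value $151,498.
Year 5: DB = ⌊$151,498 × 125%/9⌋ = $21,041; SL = ⌊$114,398/5⌋ = $22,879 → take SL $22,879. Book value $128,619.
Year 6: DB = ⌊$128,619 × 125%/9⌋ = $17,863; SL = ⌊$91,519/4⌋ = $22,879 → take SL $22,879. Book value $105,740.
Year 7: DB = ⌊$105,740 × 125%/9⌋ = $14,686; SL = ⌊$68,640/3⌋ = $22,880 → take SL $22,880. Book value $82,860.
Accumulated through year 7 = $275,528 − $82,860 = $192,668.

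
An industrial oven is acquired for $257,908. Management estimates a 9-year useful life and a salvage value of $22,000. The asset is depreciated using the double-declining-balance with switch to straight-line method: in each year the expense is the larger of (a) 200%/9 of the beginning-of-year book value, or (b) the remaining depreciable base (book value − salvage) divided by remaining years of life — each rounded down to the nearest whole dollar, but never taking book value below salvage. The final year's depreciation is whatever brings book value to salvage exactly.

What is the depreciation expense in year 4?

$26,966

Depreciable base = $257,908 − $22,000 = $235,908.
Year 1: DB = ⌊$257,908 × 200%/9⌋ = $57,312; SL = ⌊$235,908/9⌋ = $26,212 → take DB $57,312. Book value $200,596.
Year 2: DB = ⌊$200,596 × 200%/9⌋ = $44,576; SL = ⌊$178,596/8⌋ = $22,324 → take DB $44,576. Book value $156,020.
Year 3: DB = ⌊$156,020 × 200%/9⌋ = $34,671; SL = ⌊$134,020/7⌋ = $19,145 → take DB $34,671. Book value $121,349.
Year 4: DB = ⌊$121,349 × 200%/9⌋ = $26,966; SL = ⌊$99,349/6⌋ = $16,558 → take DB $26,966. Book value $94,383.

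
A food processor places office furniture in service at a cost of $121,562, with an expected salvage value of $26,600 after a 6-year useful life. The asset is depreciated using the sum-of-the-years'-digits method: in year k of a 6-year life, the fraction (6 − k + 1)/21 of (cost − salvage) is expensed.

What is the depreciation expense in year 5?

Depreciable base = $121,562 − $26,600 = $94,962.
Sum of the years' digits = 6+5+4+3+2+1 = 21.
Year 1: $94,962 × 6/21 = $27,132. Book value $94,430.
Year 2: $94,962 × 5/21 = $22,610. Book value $71,820.
Year 3: $94,962 × 4/21 = $18,088. Book value $53,732.
Year 4: $94,962 × 3/21 = $13,566. Book value $40,166.
Year 5: $94,962 × 2/21 = $9,044. Book value $31,122.

$9,044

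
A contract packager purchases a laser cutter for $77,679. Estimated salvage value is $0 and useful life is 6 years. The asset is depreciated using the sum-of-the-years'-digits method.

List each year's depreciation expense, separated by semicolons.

$22,194; $18,495; $14,796; $11,097; $7,398; $3,699

Depreciable base = $77,679 − $0 = $77,679.
Sum of the years' digits = 6+5+4+3+2+1 = 21.
Year 1: $77,679 × 6/21 = $22,194. Book value $55,485.
Year 2: $77,679 × 5/21 = $18,495. Book value $36,990.
Year 3: $77,679 × 4/21 = $14,796. Book value $22,194.
Year 4: $77,679 × 3/21 = $11,097. Book value $11,097.
Year 5: $77,679 × 2/21 = $7,398. Book value $3,699.
Year 6: $77,679 × 1/21 = $3,699. Book value $0.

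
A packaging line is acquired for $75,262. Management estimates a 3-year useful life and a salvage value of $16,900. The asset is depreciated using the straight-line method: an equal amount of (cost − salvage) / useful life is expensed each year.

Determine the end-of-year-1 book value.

$55,808

Depreciable base = $75,262 − $16,900 = $58,362.
Annual expense = $58,362 / 3 = $19,454.
End of year 1: book value $55,808.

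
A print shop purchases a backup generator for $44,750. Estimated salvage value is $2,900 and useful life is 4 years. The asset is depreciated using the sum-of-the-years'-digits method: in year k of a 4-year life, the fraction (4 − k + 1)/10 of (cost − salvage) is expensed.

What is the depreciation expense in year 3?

Depreciable base = $44,750 − $2,900 = $41,850.
Sum of the years' digits = 4+3+2+1 = 10.
Year 1: $41,850 × 4/10 = $16,740. Book value $28,010.
Year 2: $41,850 × 3/10 = $12,555. Book value $15,455.
Year 3: $41,850 × 2/10 = $8,370. Book value $7,085.

$8,370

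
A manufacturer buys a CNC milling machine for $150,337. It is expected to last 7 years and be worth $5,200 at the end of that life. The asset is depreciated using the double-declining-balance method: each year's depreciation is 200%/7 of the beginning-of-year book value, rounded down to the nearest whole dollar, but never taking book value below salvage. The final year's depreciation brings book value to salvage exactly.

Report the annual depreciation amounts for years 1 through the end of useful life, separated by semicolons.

$42,953; $30,681; $21,915; $15,653; $11,181; $7,986; $14,768

Depreciable base = $150,337 − $5,200 = $145,137.
Year 1: ⌊$150,337 × 200%/7⌋ = $42,953. Book value $107,384.
Year 2: ⌊$107,384 × 200%/7⌋ = $30,681. Book value $76,703.
Year 3: ⌊$76,703 × 200%/7⌋ = $21,915. Book value $54,788.
Year 4: ⌊$54,788 × 200%/7⌋ = $15,653. Book value $39,135.
Year 5: ⌊$39,135 × 200%/7⌋ = $11,181. Book value $27,954.
Year 6: ⌊$27,954 × 200%/7⌋ = $7,986. Book value $19,968.
Year 7 (final): $19,968 − $5,200 = $14,768. Book value $5,200.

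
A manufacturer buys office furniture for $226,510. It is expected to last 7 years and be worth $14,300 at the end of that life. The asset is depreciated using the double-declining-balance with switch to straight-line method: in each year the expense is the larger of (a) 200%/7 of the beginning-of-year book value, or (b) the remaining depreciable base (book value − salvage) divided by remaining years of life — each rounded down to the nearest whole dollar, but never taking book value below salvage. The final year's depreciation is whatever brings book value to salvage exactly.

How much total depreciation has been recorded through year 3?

$143,962

Depreciable base = $226,510 − $14,300 = $212,210.
Year 1: DB = ⌊$226,510 × 200%/7⌋ = $64,717; SL = ⌊$212,210/7⌋ = $30,315 → take DB $64,717. Book value $161,793.
Year 2: DB = ⌊$161,793 × 200%/7⌋ = $46,226; SL = ⌊$147,493/6⌋ = $24,582 → take DB $46,226. Book value $115,567.
Year 3: DB = ⌊$115,567 × 200%/7⌋ = $33,019; SL = ⌊$101,267/5⌋ = $20,253 → take DB $33,019. Book value $82,548.
Accumulated through year 3 = $226,510 − $82,548 = $143,962.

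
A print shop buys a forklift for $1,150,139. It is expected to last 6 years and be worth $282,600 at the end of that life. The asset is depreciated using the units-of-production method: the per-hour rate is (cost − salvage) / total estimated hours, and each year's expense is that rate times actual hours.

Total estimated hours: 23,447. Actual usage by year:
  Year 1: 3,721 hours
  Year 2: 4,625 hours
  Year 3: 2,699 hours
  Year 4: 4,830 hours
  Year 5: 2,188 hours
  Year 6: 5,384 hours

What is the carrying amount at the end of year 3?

$741,474

Depreciable base = $1,150,139 − $282,600 = $867,539.
Rate = $867,539 / 23,447 hours = $37 per hour.
Year 1: 3,721 × $37 = $137,677. Book value $1,012,462.
Year 2: 4,625 × $37 = $171,125. Book value $841,337.
Year 3: 2,699 × $37 = $99,863. Book value $741,474.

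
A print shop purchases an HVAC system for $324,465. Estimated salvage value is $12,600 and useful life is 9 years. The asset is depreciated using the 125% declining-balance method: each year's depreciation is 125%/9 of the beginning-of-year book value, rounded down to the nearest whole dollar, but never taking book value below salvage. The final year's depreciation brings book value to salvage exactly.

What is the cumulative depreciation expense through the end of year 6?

Depreciable base = $324,465 − $12,600 = $311,865.
Year 1: ⌊$324,465 × 125%/9⌋ = $45,064. Book value $279,401.
Year 2: ⌊$279,401 × 125%/9⌋ = $38,805. Book value $240,596.
Year 3: ⌊$240,596 × 125%/9⌋ = $33,416. Book value $207,180.
Year 4: ⌊$207,180 × 125%/9⌋ = $28,775. Book value $178,405.
Year 5: ⌊$178,405 × 125%/9⌋ = $24,778. Book value $153,627.
Year 6: ⌊$153,627 × 125%/9⌋ = $21,337. Book value $132,290.
Accumulated through year 6 = $324,465 − $132,290 = $192,175.

$192,175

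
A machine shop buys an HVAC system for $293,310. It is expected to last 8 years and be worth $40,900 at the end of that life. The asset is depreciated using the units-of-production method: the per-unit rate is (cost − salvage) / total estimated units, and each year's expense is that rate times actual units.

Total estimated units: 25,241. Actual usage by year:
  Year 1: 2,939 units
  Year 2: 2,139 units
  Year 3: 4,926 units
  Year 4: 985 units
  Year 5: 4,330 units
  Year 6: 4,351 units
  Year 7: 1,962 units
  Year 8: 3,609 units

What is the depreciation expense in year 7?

$19,620

Depreciable base = $293,310 − $40,900 = $252,410.
Rate = $252,410 / 25,241 units = $10 per unit.
Year 1: 2,939 × $10 = $29,390. Book value $263,920.
Year 2: 2,139 × $10 = $21,390. Book value $242,530.
Year 3: 4,926 × $10 = $49,260. Book value $193,270.
Year 4: 985 × $10 = $9,850. Book value $183,420.
Year 5: 4,330 × $10 = $43,300. Book value $140,120.
Year 6: 4,351 × $10 = $43,510. Book value $96,610.
Year 7: 1,962 × $10 = $19,620. Book value $76,990.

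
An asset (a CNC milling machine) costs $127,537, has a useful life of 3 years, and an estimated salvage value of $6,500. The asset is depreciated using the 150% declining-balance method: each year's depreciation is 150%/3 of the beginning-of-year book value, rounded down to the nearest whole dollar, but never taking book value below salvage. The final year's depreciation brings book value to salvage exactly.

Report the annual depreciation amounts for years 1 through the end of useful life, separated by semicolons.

$63,768; $31,884; $25,385

Depreciable base = $127,537 − $6,500 = $121,037.
Year 1: ⌊$127,537 × 150%/3⌋ = $63,768. Book value $63,769.
Year 2: ⌊$63,769 × 150%/3⌋ = $31,884. Book value $31,885.
Year 3 (final): $31,885 − $6,500 = $25,385. Book value $6,500.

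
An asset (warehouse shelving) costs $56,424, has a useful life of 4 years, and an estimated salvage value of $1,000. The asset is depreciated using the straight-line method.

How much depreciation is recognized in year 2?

$13,856

Depreciable base = $56,424 − $1,000 = $55,424.
Annual expense = $55,424 / 4 = $13,856.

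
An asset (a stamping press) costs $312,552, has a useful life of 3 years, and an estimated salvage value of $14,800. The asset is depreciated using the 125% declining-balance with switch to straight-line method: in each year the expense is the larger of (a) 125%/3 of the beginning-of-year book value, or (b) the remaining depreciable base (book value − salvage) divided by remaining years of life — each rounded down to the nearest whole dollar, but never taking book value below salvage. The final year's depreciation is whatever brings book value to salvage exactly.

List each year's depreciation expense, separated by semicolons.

Depreciable base = $312,552 − $14,800 = $297,752.
Year 1: DB = ⌊$312,552 × 125%/3⌋ = $130,230; SL = ⌊$297,752/3⌋ = $99,250 → take DB $130,230. Book value $182,322.
Year 2: DB = ⌊$182,322 × 125%/3⌋ = $75,967; SL = ⌊$167,522/2⌋ = $83,761 → take SL $83,761. Book value $98,561.
Year 3 (final): $98,561 − $14,800 = $83,761. Book value $14,800.

$130,230; $83,761; $83,761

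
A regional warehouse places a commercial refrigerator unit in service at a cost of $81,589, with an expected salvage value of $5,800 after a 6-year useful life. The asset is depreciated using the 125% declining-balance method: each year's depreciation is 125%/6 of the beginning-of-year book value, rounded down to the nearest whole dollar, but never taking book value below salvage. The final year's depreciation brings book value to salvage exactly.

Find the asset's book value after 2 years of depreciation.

$51,136

Depreciable base = $81,589 − $5,800 = $75,789.
Year 1: ⌊$81,589 × 125%/6⌋ = $16,997. Book value $64,592.
Year 2: ⌊$64,592 × 125%/6⌋ = $13,456. Book value $51,136.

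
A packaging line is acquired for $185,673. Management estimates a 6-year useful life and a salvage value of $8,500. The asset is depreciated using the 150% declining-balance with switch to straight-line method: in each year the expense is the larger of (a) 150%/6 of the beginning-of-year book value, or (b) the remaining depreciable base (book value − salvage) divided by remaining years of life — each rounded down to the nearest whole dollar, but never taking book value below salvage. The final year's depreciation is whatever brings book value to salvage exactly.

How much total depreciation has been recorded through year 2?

Depreciable base = $185,673 − $8,500 = $177,173.
Year 1: DB = ⌊$185,673 × 150%/6⌋ = $46,418; SL = ⌊$177,173/6⌋ = $29,528 → take DB $46,418. Book value $139,255.
Year 2: DB = ⌊$139,255 × 150%/6⌋ = $34,813; SL = ⌊$130,755/5⌋ = $26,151 → take DB $34,813. Book value $104,442.
Accumulated through year 2 = $185,673 − $104,442 = $81,231.

$81,231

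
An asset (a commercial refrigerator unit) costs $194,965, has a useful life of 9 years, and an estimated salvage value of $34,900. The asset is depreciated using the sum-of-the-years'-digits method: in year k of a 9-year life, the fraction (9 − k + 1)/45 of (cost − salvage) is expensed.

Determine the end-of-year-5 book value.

Depreciable base = $194,965 − $34,900 = $160,065.
Sum of the years' digits = 9+8+7+6+5+4+3+2+1 = 45.
Year 1: $160,065 × 9/45 = $32,013. Book value $162,952.
Year 2: $160,065 × 8/45 = $28,456. Book value $134,496.
Year 3: $160,065 × 7/45 = $24,899. Book value $109,597.
Year 4: $160,065 × 6/45 = $21,342. Book value $88,255.
Year 5: $160,065 × 5/45 = $17,785. Book value $70,470.

$70,470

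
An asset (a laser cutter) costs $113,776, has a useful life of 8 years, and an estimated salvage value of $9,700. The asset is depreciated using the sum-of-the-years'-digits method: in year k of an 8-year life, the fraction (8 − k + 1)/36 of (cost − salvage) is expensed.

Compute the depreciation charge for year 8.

$2,891

Depreciable base = $113,776 − $9,700 = $104,076.
Sum of the years' digits = 8+7+6+5+4+3+2+1 = 36.
Year 1: $104,076 × 8/36 = $23,128. Book value $90,648.
Year 2: $104,076 × 7/36 = $20,237. Book value $70,411.
Year 3: $104,076 × 6/36 = $17,346. Book value $53,065.
Year 4: $104,076 × 5/36 = $14,455. Book value $38,610.
Year 5: $104,076 × 4/36 = $11,564. Book value $27,046.
Year 6: $104,076 × 3/36 = $8,673. Book value $18,373.
Year 7: $104,076 × 2/36 = $5,782. Book value $12,591.
Year 8: $104,076 × 1/36 = $2,891. Book value $9,700.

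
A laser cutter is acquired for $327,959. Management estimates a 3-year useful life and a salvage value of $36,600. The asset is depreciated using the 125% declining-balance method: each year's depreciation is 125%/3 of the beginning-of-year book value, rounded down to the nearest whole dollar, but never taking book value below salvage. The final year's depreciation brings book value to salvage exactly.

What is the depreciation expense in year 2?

Depreciable base = $327,959 − $36,600 = $291,359.
Year 1: ⌊$327,959 × 125%/3⌋ = $136,649. Book value $191,310.
Year 2: ⌊$191,310 × 125%/3⌋ = $79,712. Book value $111,598.

$79,712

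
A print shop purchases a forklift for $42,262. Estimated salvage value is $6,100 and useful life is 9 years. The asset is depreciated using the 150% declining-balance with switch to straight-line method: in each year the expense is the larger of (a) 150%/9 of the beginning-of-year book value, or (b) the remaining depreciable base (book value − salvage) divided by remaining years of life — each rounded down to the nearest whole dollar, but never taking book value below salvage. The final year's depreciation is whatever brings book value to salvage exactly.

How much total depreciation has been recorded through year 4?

$21,879

Depreciable base = $42,262 − $6,100 = $36,162.
Year 1: DB = ⌊$42,262 × 150%/9⌋ = $7,043; SL = ⌊$36,162/9⌋ = $4,018 → take DB $7,043. Book value $35,219.
Year 2: DB = ⌊$35,219 × 150%/9⌋ = $5,869; SL = ⌊$29,119/8⌋ = $3,639 → take DB $5,869. Book value $29,350.
Year 3: DB = ⌊$29,350 × 150%/9⌋ = $4,891; SL = ⌊$23,250/7⌋ = $3,321 → take DB $4,891. Book value $24,459.
Year 4: DB = ⌊$24,459 × 150%/9⌋ = $4,076; SL = ⌊$18,359/6⌋ = $3,059 → take DB $4,076. Book value $20,383.
Accumulated through year 4 = $42,262 − $20,383 = $21,879.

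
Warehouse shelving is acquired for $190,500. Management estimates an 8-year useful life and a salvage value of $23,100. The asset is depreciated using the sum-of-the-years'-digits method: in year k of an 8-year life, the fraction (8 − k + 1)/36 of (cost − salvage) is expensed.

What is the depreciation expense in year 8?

$4,650

Depreciable base = $190,500 − $23,100 = $167,400.
Sum of the years' digits = 8+7+6+5+4+3+2+1 = 36.
Year 1: $167,400 × 8/36 = $37,200. Book value $153,300.
Year 2: $167,400 × 7/36 = $32,550. Book value $120,750.
Year 3: $167,400 × 6/36 = $27,900. Book value $92,850.
Year 4: $167,400 × 5/36 = $23,250. Book value $69,600.
Year 5: $167,400 × 4/36 = $18,600. Book value $51,000.
Year 6: $167,400 × 3/36 = $13,950. Book value $37,050.
Year 7: $167,400 × 2/36 = $9,300. Book value $27,750.
Year 8: $167,400 × 1/36 = $4,650. Book value $23,100.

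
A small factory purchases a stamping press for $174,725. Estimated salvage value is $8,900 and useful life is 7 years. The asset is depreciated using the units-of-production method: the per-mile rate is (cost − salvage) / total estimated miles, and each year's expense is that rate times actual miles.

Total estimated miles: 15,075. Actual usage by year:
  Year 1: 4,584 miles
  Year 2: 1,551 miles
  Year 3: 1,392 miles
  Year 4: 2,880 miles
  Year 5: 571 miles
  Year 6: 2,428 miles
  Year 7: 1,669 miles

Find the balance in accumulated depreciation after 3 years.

Depreciable base = $174,725 − $8,900 = $165,825.
Rate = $165,825 / 15,075 miles = $11 per mile.
Year 1: 4,584 × $11 = $50,424. Book value $124,301.
Year 2: 1,551 × $11 = $17,061. Book value $107,240.
Year 3: 1,392 × $11 = $15,312. Book value $91,928.
Accumulated through year 3 = $174,725 − $91,928 = $82,797.

$82,797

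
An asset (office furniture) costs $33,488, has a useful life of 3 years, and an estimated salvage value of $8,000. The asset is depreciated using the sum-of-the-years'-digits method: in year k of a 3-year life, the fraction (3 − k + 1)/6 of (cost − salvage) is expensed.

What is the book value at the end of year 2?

Depreciable base = $33,488 − $8,000 = $25,488.
Sum of the years' digits = 3+2+1 = 6.
Year 1: $25,488 × 3/6 = $12,744. Book value $20,744.
Year 2: $25,488 × 2/6 = $8,496. Book value $12,248.

$12,248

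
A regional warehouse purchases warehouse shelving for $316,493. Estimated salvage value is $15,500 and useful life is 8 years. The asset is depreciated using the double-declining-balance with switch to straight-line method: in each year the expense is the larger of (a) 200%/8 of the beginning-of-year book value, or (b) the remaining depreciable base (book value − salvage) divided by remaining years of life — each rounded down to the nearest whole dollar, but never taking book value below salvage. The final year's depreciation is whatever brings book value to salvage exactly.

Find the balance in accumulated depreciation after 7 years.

$281,124

Depreciable base = $316,493 − $15,500 = $300,993.
Year 1: DB = ⌊$316,493 × 200%/8⌋ = $79,123; SL = ⌊$300,993/8⌋ = $37,624 → take DB $79,123. Book value $237,370.
Year 2: DB = ⌊$237,370 × 200%/8⌋ = $59,342; SL = ⌊$221,870/7⌋ = $31,695 → take DB $59,342. Book value $178,028.
Year 3: DB = ⌊$178,028 × 200%/8⌋ = $44,507; SL = ⌊$162,528/6⌋ = $27,088 → take DB $44,507. Book value $133,521.
Year 4: DB = ⌊$133,521 × 200%/8⌋ = $33,380; SL = ⌊$118,021/5⌋ = $23,604 → take DB $33,380. Book value $100,141.
Year 5: DB = ⌊$100,141 × 200%/8⌋ = $25,035; SL = ⌊$84,641/4⌋ = $21,160 → take DB $25,035. Book value $75,106.
Year 6: DB = ⌊$75,106 × 200%/8⌋ = $18,776; SL = ⌊$59,606/3⌋ = $19,868 → take SL $19,868. Book value $55,238.
Year 7: DB = ⌊$55,238 × 200%/8⌋ = $13,809; SL = ⌊$39,738/2⌋ = $19,869 → take SL $19,869. Book value $35,369.
Accumulated through year 7 = $316,493 − $35,369 = $281,124.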